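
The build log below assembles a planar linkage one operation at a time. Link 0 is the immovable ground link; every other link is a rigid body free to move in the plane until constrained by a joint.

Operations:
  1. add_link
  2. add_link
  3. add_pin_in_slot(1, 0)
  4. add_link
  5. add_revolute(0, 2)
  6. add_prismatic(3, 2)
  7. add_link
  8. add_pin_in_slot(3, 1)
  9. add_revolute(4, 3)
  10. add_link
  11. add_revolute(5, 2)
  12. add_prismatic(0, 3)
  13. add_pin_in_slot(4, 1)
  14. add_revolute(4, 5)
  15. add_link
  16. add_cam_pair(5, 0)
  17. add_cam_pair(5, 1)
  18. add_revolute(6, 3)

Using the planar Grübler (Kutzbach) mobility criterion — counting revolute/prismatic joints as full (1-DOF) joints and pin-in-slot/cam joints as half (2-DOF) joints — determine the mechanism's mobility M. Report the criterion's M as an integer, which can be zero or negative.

(L,J1,J2)=(1,0,0); link0 fixed
link1: (2,0,0)
link2: (3,0,0)
PS 1-0 [J2]: (3,0,1)
link3: (4,0,1)
R 0-2 [J1]: (4,1,1)
P 3-2 [J1]: (4,2,1)
link4: (5,2,1)
PS 3-1 [J2]: (5,2,2)
R 4-3 [J1]: (5,3,2)
link5: (6,3,2)
R 5-2 [J1]: (6,4,2)
P 0-3 [J1]: (6,5,2)
PS 4-1 [J2]: (6,5,3)
R 4-5 [J1]: (6,6,3)
link6: (7,6,3)
C 5-0 [J2]: (7,6,4)
C 5-1 [J2]: (7,6,5)
R 6-3 [J1]: (7,7,5)
Grübler: 3·6 − 2·7 − 5 = -1

M = -1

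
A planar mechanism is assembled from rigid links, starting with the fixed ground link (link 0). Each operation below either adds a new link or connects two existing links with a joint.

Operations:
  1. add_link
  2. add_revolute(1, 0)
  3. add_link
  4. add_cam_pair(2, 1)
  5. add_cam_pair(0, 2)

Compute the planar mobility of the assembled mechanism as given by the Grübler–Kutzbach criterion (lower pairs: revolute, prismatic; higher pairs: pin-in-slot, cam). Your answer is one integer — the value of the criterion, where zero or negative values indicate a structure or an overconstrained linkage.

M = 2

L=1 J1=0 J2=0
add link → L=2 J1=0 J2=0
R@1,0 dof=1 J1 → L=2 J1=1 J2=0
add link → L=3 J1=1 J2=0
C@2,1 dof=2 J2 → L=3 J1=1 J2=1
C@0,2 dof=2 J2 → L=3 J1=1 J2=2
M=3(L−1)−2J1−J2=3·2−2·1−2=2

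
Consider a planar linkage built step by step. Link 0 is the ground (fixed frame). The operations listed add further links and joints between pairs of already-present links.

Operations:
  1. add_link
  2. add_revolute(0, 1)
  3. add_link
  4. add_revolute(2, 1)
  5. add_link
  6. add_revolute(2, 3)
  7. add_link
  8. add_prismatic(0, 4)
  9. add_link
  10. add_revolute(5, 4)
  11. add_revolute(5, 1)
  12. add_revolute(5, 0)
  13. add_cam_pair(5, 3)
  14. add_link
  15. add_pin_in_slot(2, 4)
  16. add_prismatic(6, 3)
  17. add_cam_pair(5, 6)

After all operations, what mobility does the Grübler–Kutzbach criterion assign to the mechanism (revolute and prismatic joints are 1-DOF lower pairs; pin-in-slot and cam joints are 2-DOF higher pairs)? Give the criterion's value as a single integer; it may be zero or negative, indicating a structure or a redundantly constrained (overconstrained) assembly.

M = -1

(L,J1,J2)=(1,0,0); link0 fixed
link1: (2,0,0)
R 0-1 [J1]: (2,1,0)
link2: (3,1,0)
R 2-1 [J1]: (3,2,0)
link3: (4,2,0)
R 2-3 [J1]: (4,3,0)
link4: (5,3,0)
P 0-4 [J1]: (5,4,0)
link5: (6,4,0)
R 5-4 [J1]: (6,5,0)
R 5-1 [J1]: (6,6,0)
R 5-0 [J1]: (6,7,0)
C 5-3 [J2]: (6,7,1)
link6: (7,7,1)
PS 2-4 [J2]: (7,7,2)
P 6-3 [J1]: (7,8,2)
C 5-6 [J2]: (7,8,3)
Grübler: 3·6 − 2·8 − 3 = -1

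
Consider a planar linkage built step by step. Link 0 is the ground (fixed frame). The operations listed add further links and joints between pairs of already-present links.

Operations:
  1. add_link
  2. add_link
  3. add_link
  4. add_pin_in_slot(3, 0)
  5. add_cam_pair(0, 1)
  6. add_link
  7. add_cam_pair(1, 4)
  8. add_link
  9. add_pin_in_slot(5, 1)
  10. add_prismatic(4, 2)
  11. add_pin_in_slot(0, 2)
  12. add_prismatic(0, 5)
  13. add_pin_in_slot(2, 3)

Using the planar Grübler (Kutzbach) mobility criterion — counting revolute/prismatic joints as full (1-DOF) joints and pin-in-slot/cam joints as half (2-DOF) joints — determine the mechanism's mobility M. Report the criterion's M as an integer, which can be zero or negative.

L=1 J1=0 J2=0
add link → L=2 J1=0 J2=0
add link → L=3 J1=0 J2=0
add link → L=4 J1=0 J2=0
PS@3,0 dof=2 J2 → L=4 J1=0 J2=1
C@0,1 dof=2 J2 → L=4 J1=0 J2=2
add link → L=5 J1=0 J2=2
C@1,4 dof=2 J2 → L=5 J1=0 J2=3
add link → L=6 J1=0 J2=3
PS@5,1 dof=2 J2 → L=6 J1=0 J2=4
P@4,2 dof=1 J1 → L=6 J1=1 J2=4
PS@0,2 dof=2 J2 → L=6 J1=1 J2=5
P@0,5 dof=1 J1 → L=6 J1=2 J2=5
PS@2,3 dof=2 J2 → L=6 J1=2 J2=6
M=3(L−1)−2J1−J2=3·5−2·2−6=5

M = 5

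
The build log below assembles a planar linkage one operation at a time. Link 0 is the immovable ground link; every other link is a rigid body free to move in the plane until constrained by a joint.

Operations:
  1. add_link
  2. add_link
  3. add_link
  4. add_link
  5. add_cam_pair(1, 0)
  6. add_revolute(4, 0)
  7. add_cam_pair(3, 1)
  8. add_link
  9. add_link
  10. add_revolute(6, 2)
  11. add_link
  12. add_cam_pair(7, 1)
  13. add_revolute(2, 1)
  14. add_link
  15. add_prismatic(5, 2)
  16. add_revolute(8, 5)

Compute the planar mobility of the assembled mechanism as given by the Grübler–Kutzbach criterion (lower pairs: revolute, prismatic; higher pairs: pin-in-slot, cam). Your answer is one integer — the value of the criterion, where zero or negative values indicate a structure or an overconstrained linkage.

(L,J1,J2)=(1,0,0); link0 fixed
link1: (2,0,0)
link2: (3,0,0)
link3: (4,0,0)
link4: (5,0,0)
C 1-0 [J2]: (5,0,1)
R 4-0 [J1]: (5,1,1)
C 3-1 [J2]: (5,1,2)
link5: (6,1,2)
link6: (7,1,2)
R 6-2 [J1]: (7,2,2)
link7: (8,2,2)
C 7-1 [J2]: (8,2,3)
R 2-1 [J1]: (8,3,3)
link8: (9,3,3)
P 5-2 [J1]: (9,4,3)
R 8-5 [J1]: (9,5,3)
Grübler: 3·8 − 2·5 − 3 = 11

M = 11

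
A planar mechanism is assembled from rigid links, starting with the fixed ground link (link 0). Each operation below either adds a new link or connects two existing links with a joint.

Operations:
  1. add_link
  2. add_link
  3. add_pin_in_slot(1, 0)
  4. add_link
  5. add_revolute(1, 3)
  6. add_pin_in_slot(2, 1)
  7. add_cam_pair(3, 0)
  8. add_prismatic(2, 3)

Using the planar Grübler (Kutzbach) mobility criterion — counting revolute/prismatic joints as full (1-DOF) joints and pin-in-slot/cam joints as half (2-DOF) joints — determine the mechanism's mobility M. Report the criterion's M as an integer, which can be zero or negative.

M = 2

[1;0;0] (link 0 is ground)
L+ [2;0;0]
L+ [3;0;0]
PS(1,0)∈J2 [3;0;1]
L+ [4;0;1]
R(1,3)∈J1 [4;1;1]
PS(2,1)∈J2 [4;1;2]
C(3,0)∈J2 [4;1;3]
P(2,3)∈J1 [4;2;3]
mobility = 9 − 4 − 3 = 2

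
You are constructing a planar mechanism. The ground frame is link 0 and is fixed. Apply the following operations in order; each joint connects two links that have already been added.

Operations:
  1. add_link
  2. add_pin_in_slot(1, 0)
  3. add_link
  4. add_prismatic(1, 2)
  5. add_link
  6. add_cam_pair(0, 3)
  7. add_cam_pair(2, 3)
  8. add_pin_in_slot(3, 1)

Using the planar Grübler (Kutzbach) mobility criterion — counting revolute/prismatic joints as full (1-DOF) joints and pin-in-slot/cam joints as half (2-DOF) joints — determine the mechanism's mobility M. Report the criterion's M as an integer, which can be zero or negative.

M = 3

ground; <1,0,0>
#1 <2,0,0>
PS:1↔0 J2 <2,0,1>
#2 <3,0,1>
P:1↔2 J1 <3,1,1>
#3 <4,1,1>
C:0↔3 J2 <4,1,2>
C:2↔3 J2 <4,1,3>
PS:3↔1 J2 <4,1,4>
3×3 − 2×1 − 1×4 = 3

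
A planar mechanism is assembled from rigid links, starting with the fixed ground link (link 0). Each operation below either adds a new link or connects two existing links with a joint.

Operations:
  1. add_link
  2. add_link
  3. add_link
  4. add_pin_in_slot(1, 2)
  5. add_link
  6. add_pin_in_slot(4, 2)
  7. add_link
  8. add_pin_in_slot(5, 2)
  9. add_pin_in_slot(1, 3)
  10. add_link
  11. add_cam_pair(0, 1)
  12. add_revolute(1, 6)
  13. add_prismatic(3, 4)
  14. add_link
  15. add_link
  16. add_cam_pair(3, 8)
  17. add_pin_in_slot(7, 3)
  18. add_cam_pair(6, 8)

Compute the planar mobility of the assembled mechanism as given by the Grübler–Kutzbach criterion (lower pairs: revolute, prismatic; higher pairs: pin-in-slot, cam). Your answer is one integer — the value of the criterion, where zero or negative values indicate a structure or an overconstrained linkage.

M = 12

[1;0;0] (link 0 is ground)
L+ [2;0;0]
L+ [3;0;0]
L+ [4;0;0]
PS(1,2)∈J2 [4;0;1]
L+ [5;0;1]
PS(4,2)∈J2 [5;0;2]
L+ [6;0;2]
PS(5,2)∈J2 [6;0;3]
PS(1,3)∈J2 [6;0;4]
L+ [7;0;4]
C(0,1)∈J2 [7;0;5]
R(1,6)∈J1 [7;1;5]
P(3,4)∈J1 [7;2;5]
L+ [8;2;5]
L+ [9;2;5]
C(3,8)∈J2 [9;2;6]
PS(7,3)∈J2 [9;2;7]
C(6,8)∈J2 [9;2;8]
mobility = 24 − 4 − 8 = 12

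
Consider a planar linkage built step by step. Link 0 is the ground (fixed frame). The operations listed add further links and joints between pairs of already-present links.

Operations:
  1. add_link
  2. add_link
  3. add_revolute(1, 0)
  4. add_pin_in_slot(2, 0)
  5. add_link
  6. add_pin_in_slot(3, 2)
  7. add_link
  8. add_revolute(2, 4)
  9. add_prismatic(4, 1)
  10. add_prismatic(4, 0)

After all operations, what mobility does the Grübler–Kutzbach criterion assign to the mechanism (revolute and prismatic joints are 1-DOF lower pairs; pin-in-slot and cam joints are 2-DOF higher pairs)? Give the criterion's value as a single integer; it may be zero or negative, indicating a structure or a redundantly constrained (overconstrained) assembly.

M = 2

[1;0;0] (link 0 is ground)
L+ [2;0;0]
L+ [3;0;0]
R(1,0)∈J1 [3;1;0]
PS(2,0)∈J2 [3;1;1]
L+ [4;1;1]
PS(3,2)∈J2 [4;1;2]
L+ [5;1;2]
R(2,4)∈J1 [5;2;2]
P(4,1)∈J1 [5;3;2]
P(4,0)∈J1 [5;4;2]
mobility = 12 − 8 − 2 = 2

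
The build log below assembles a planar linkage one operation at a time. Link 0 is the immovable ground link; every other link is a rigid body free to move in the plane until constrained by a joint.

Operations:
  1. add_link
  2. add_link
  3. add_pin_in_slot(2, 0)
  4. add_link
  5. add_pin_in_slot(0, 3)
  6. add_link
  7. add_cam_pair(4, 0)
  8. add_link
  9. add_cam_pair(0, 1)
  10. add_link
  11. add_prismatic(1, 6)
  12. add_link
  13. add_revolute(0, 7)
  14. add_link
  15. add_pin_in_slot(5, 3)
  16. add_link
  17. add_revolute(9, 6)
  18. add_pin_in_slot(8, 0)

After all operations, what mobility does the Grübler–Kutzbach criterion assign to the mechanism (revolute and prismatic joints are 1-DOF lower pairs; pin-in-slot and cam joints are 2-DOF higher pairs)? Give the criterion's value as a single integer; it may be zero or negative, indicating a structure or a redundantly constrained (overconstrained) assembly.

M = 15

ground; <1,0,0>
#1 <2,0,0>
#2 <3,0,0>
PS:2↔0 J2 <3,0,1>
#3 <4,0,1>
PS:0↔3 J2 <4,0,2>
#4 <5,0,2>
C:4↔0 J2 <5,0,3>
#5 <6,0,3>
C:0↔1 J2 <6,0,4>
#6 <7,0,4>
P:1↔6 J1 <7,1,4>
#7 <8,1,4>
R:0↔7 J1 <8,2,4>
#8 <9,2,4>
PS:5↔3 J2 <9,2,5>
#9 <10,2,5>
R:9↔6 J1 <10,3,5>
PS:8↔0 J2 <10,3,6>
3×9 − 2×3 − 1×6 = 15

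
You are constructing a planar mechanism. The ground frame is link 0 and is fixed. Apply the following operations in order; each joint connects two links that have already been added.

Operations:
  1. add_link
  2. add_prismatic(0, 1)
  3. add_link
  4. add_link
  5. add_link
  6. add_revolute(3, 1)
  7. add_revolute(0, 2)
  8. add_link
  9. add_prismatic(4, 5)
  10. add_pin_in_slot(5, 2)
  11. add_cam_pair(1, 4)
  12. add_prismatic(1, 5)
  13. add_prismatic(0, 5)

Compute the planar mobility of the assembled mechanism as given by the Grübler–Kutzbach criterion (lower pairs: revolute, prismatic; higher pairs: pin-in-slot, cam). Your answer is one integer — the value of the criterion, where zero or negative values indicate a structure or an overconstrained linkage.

L=1 J1=0 J2=0
add link → L=2 J1=0 J2=0
P@0,1 dof=1 J1 → L=2 J1=1 J2=0
add link → L=3 J1=1 J2=0
add link → L=4 J1=1 J2=0
add link → L=5 J1=1 J2=0
R@3,1 dof=1 J1 → L=5 J1=2 J2=0
R@0,2 dof=1 J1 → L=5 J1=3 J2=0
add link → L=6 J1=3 J2=0
P@4,5 dof=1 J1 → L=6 J1=4 J2=0
PS@5,2 dof=2 J2 → L=6 J1=4 J2=1
C@1,4 dof=2 J2 → L=6 J1=4 J2=2
P@1,5 dof=1 J1 → L=6 J1=5 J2=2
P@0,5 dof=1 J1 → L=6 J1=6 J2=2
M=3(L−1)−2J1−J2=3·5−2·6−2=1

M = 1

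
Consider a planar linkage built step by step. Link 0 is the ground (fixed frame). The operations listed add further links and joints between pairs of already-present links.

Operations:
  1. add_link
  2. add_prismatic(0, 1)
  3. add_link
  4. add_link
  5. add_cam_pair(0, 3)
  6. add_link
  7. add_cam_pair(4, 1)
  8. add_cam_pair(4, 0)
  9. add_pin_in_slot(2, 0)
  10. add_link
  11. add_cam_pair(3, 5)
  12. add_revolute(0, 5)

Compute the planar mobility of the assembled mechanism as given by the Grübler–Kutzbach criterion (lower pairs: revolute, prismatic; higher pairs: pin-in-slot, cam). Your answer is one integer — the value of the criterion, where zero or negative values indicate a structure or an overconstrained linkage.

M = 6

L=1 J1=0 J2=0
add link → L=2 J1=0 J2=0
P@0,1 dof=1 J1 → L=2 J1=1 J2=0
add link → L=3 J1=1 J2=0
add link → L=4 J1=1 J2=0
C@0,3 dof=2 J2 → L=4 J1=1 J2=1
add link → L=5 J1=1 J2=1
C@4,1 dof=2 J2 → L=5 J1=1 J2=2
C@4,0 dof=2 J2 → L=5 J1=1 J2=3
PS@2,0 dof=2 J2 → L=5 J1=1 J2=4
add link → L=6 J1=1 J2=4
C@3,5 dof=2 J2 → L=6 J1=1 J2=5
R@0,5 dof=1 J1 → L=6 J1=2 J2=5
M=3(L−1)−2J1−J2=3·5−2·2−5=6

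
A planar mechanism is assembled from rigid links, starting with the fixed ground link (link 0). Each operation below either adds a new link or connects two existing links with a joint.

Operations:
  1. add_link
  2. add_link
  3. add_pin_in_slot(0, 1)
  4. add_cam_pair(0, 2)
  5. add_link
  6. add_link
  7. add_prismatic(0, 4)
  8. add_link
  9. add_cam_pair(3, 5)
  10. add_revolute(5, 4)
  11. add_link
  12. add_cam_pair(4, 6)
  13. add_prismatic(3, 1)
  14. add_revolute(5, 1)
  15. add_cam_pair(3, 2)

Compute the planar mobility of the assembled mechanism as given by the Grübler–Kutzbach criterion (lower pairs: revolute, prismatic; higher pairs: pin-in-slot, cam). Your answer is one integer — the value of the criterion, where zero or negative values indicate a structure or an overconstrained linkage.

[1;0;0] (link 0 is ground)
L+ [2;0;0]
L+ [3;0;0]
PS(0,1)∈J2 [3;0;1]
C(0,2)∈J2 [3;0;2]
L+ [4;0;2]
L+ [5;0;2]
P(0,4)∈J1 [5;1;2]
L+ [6;1;2]
C(3,5)∈J2 [6;1;3]
R(5,4)∈J1 [6;2;3]
L+ [7;2;3]
C(4,6)∈J2 [7;2;4]
P(3,1)∈J1 [7;3;4]
R(5,1)∈J1 [7;4;4]
C(3,2)∈J2 [7;4;5]
mobility = 18 − 8 − 5 = 5

M = 5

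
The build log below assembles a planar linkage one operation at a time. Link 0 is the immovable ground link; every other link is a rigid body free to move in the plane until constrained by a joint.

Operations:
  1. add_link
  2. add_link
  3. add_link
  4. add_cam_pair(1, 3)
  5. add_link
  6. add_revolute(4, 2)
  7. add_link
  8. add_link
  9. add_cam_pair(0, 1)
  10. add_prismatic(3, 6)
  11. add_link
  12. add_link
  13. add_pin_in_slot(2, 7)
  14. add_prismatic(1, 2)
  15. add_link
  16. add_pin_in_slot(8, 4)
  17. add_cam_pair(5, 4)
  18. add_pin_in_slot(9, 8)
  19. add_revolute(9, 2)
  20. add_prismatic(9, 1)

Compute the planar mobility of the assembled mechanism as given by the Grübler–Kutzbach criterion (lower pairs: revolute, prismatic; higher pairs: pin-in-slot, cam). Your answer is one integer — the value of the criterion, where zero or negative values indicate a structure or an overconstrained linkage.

ground; <1,0,0>
#1 <2,0,0>
#2 <3,0,0>
#3 <4,0,0>
C:1↔3 J2 <4,0,1>
#4 <5,0,1>
R:4↔2 J1 <5,1,1>
#5 <6,1,1>
#6 <7,1,1>
C:0↔1 J2 <7,1,2>
P:3↔6 J1 <7,2,2>
#7 <8,2,2>
#8 <9,2,2>
PS:2↔7 J2 <9,2,3>
P:1↔2 J1 <9,3,3>
#9 <10,3,3>
PS:8↔4 J2 <10,3,4>
C:5↔4 J2 <10,3,5>
PS:9↔8 J2 <10,3,6>
R:9↔2 J1 <10,4,6>
P:9↔1 J1 <10,5,6>
3×9 − 2×5 − 1×6 = 11

M = 11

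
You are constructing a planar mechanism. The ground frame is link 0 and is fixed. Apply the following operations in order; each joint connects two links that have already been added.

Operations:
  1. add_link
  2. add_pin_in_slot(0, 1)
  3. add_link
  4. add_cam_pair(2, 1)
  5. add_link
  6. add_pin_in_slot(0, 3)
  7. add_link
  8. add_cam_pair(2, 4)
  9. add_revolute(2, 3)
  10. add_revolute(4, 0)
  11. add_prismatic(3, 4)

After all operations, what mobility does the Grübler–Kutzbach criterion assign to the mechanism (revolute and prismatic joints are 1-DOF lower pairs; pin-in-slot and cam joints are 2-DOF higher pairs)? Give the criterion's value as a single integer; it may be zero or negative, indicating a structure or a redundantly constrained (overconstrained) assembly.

L=1 J1=0 J2=0
add link → L=2 J1=0 J2=0
PS@0,1 dof=2 J2 → L=2 J1=0 J2=1
add link → L=3 J1=0 J2=1
C@2,1 dof=2 J2 → L=3 J1=0 J2=2
add link → L=4 J1=0 J2=2
PS@0,3 dof=2 J2 → L=4 J1=0 J2=3
add link → L=5 J1=0 J2=3
C@2,4 dof=2 J2 → L=5 J1=0 J2=4
R@2,3 dof=1 J1 → L=5 J1=1 J2=4
R@4,0 dof=1 J1 → L=5 J1=2 J2=4
P@3,4 dof=1 J1 → L=5 J1=3 J2=4
M=3(L−1)−2J1−J2=3·4−2·3−4=2

M = 2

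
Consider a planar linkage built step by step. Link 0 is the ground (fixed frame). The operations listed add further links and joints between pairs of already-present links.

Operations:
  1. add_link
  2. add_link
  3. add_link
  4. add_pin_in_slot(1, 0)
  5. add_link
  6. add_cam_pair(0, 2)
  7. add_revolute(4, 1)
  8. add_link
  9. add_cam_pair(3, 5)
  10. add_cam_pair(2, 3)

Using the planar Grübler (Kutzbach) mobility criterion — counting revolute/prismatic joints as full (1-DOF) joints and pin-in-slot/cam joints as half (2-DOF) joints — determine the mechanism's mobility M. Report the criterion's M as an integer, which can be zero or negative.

L=1 J1=0 J2=0
add link → L=2 J1=0 J2=0
add link → L=3 J1=0 J2=0
add link → L=4 J1=0 J2=0
PS@1,0 dof=2 J2 → L=4 J1=0 J2=1
add link → L=5 J1=0 J2=1
C@0,2 dof=2 J2 → L=5 J1=0 J2=2
R@4,1 dof=1 J1 → L=5 J1=1 J2=2
add link → L=6 J1=1 J2=2
C@3,5 dof=2 J2 → L=6 J1=1 J2=3
C@2,3 dof=2 J2 → L=6 J1=1 J2=4
M=3(L−1)−2J1−J2=3·5−2·1−4=9

M = 9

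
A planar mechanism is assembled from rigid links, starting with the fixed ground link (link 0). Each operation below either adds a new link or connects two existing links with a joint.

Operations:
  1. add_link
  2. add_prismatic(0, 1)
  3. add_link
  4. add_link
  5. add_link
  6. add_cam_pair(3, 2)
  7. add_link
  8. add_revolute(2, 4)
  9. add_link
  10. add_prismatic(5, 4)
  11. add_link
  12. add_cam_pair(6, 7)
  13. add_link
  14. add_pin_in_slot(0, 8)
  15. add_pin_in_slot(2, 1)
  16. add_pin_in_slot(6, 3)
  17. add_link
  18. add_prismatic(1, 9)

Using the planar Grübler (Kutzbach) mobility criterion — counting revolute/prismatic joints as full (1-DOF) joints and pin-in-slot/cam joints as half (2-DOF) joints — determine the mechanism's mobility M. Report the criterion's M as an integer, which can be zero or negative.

link 0 = ground. State L|J1|J2 = 1|0|0
+link1  2|0|0
P(0,1) f=1→J1  2|1|0
+link2  3|1|0
+link3  4|1|0
+link4  5|1|0
C(3,2) f=2→J2  5|1|1
+link5  6|1|1
R(2,4) f=1→J1  6|2|1
+link6  7|2|1
P(5,4) f=1→J1  7|3|1
+link7  8|3|1
C(6,7) f=2→J2  8|3|2
+link8  9|3|2
PS(0,8) f=2→J2  9|3|3
PS(2,1) f=2→J2  9|3|4
PS(6,3) f=2→J2  9|3|5
+link9  10|3|5
P(1,9) f=1→J1  10|4|5
M = 3(10−1)−2·4−5 = 27−8−5 = 14

M = 14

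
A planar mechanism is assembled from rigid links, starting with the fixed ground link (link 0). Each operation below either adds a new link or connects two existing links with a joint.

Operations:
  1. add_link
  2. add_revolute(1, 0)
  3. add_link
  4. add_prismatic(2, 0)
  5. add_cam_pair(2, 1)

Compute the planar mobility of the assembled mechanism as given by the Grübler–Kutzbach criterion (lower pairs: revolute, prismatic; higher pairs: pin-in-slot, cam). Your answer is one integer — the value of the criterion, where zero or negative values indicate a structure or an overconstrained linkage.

M = 1

L=1 J1=0 J2=0
add link → L=2 J1=0 J2=0
R@1,0 dof=1 J1 → L=2 J1=1 J2=0
add link → L=3 J1=1 J2=0
P@2,0 dof=1 J1 → L=3 J1=2 J2=0
C@2,1 dof=2 J2 → L=3 J1=2 J2=1
M=3(L−1)−2J1−J2=3·2−2·2−1=1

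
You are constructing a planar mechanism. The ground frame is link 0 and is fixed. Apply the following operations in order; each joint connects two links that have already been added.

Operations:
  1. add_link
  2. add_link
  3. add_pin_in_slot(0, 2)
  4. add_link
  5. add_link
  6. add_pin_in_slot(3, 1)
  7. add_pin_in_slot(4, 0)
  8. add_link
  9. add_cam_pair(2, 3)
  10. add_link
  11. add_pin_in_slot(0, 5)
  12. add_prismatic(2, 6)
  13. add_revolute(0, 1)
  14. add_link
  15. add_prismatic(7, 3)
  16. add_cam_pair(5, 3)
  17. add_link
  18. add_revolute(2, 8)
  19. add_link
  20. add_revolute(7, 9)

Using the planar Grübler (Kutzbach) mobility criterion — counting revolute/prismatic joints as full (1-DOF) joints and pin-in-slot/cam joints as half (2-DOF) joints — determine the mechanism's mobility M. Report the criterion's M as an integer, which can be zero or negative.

ground; <1,0,0>
#1 <2,0,0>
#2 <3,0,0>
PS:0↔2 J2 <3,0,1>
#3 <4,0,1>
#4 <5,0,1>
PS:3↔1 J2 <5,0,2>
PS:4↔0 J2 <5,0,3>
#5 <6,0,3>
C:2↔3 J2 <6,0,4>
#6 <7,0,4>
PS:0↔5 J2 <7,0,5>
P:2↔6 J1 <7,1,5>
R:0↔1 J1 <7,2,5>
#7 <8,2,5>
P:7↔3 J1 <8,3,5>
C:5↔3 J2 <8,3,6>
#8 <9,3,6>
R:2↔8 J1 <9,4,6>
#9 <10,4,6>
R:7↔9 J1 <10,5,6>
3×9 − 2×5 − 1×6 = 11

M = 11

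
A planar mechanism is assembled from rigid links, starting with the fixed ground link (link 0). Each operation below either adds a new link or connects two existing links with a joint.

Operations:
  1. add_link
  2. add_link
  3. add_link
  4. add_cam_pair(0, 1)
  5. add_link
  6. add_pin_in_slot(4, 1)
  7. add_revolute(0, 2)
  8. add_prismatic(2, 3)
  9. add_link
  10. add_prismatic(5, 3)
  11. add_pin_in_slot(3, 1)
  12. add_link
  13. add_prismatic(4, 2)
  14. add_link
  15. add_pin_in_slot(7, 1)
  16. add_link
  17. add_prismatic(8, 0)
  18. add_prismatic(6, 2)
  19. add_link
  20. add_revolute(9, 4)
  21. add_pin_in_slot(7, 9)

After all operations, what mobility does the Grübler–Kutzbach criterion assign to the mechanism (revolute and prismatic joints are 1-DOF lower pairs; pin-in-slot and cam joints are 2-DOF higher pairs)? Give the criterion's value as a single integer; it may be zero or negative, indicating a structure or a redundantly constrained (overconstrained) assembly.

M = 8

link 0 = ground. State L|J1|J2 = 1|0|0
+link1  2|0|0
+link2  3|0|0
+link3  4|0|0
C(0,1) f=2→J2  4|0|1
+link4  5|0|1
PS(4,1) f=2→J2  5|0|2
R(0,2) f=1→J1  5|1|2
P(2,3) f=1→J1  5|2|2
+link5  6|2|2
P(5,3) f=1→J1  6|3|2
PS(3,1) f=2→J2  6|3|3
+link6  7|3|3
P(4,2) f=1→J1  7|4|3
+link7  8|4|3
PS(7,1) f=2→J2  8|4|4
+link8  9|4|4
P(8,0) f=1→J1  9|5|4
P(6,2) f=1→J1  9|6|4
+link9  10|6|4
R(9,4) f=1→J1  10|7|4
PS(7,9) f=2→J2  10|7|5
M = 3(10−1)−2·7−5 = 27−14−5 = 8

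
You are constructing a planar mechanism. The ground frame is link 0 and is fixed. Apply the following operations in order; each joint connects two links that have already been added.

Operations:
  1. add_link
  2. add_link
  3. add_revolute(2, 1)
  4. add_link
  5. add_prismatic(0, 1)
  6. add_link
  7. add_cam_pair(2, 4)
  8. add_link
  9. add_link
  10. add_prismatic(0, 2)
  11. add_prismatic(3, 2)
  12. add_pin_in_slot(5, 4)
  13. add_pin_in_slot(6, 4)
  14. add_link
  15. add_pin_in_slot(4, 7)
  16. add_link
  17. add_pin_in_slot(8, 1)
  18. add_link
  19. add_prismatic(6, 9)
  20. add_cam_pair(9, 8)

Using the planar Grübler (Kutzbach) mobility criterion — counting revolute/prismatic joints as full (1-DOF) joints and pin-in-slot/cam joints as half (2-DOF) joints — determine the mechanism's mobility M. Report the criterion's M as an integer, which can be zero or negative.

(L,J1,J2)=(1,0,0); link0 fixed
link1: (2,0,0)
link2: (3,0,0)
R 2-1 [J1]: (3,1,0)
link3: (4,1,0)
P 0-1 [J1]: (4,2,0)
link4: (5,2,0)
C 2-4 [J2]: (5,2,1)
link5: (6,2,1)
link6: (7,2,1)
P 0-2 [J1]: (7,3,1)
P 3-2 [J1]: (7,4,1)
PS 5-4 [J2]: (7,4,2)
PS 6-4 [J2]: (7,4,3)
link7: (8,4,3)
PS 4-7 [J2]: (8,4,4)
link8: (9,4,4)
PS 8-1 [J2]: (9,4,5)
link9: (10,4,5)
P 6-9 [J1]: (10,5,5)
C 9-8 [J2]: (10,5,6)
Grübler: 3·9 − 2·5 − 6 = 11

M = 11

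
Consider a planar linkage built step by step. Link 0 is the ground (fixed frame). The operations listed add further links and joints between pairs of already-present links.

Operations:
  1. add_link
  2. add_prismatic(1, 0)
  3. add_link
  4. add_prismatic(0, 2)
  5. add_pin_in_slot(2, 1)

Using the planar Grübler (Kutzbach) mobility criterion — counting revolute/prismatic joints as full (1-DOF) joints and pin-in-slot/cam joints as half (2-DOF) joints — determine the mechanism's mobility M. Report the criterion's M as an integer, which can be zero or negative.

link 0 = ground. State L|J1|J2 = 1|0|0
+link1  2|0|0
P(1,0) f=1→J1  2|1|0
+link2  3|1|0
P(0,2) f=1→J1  3|2|0
PS(2,1) f=2→J2  3|2|1
M = 3(3−1)−2·2−1 = 6−4−1 = 1

M = 1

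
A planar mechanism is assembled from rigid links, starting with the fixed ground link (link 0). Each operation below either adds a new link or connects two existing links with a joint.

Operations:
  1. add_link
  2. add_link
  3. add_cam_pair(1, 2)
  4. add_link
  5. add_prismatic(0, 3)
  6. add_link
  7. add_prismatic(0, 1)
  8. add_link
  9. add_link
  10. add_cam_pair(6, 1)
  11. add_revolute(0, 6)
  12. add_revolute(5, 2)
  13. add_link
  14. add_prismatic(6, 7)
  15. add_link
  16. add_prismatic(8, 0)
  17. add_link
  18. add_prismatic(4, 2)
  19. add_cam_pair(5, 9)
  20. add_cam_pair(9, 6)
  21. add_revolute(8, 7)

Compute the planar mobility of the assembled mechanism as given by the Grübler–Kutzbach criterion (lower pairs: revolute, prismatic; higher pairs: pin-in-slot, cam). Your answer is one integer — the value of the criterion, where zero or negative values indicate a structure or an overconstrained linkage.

link 0 = ground. State L|J1|J2 = 1|0|0
+link1  2|0|0
+link2  3|0|0
C(1,2) f=2→J2  3|0|1
+link3  4|0|1
P(0,3) f=1→J1  4|1|1
+link4  5|1|1
P(0,1) f=1→J1  5|2|1
+link5  6|2|1
+link6  7|2|1
C(6,1) f=2→J2  7|2|2
R(0,6) f=1→J1  7|3|2
R(5,2) f=1→J1  7|4|2
+link7  8|4|2
P(6,7) f=1→J1  8|5|2
+link8  9|5|2
P(8,0) f=1→J1  9|6|2
+link9  10|6|2
P(4,2) f=1→J1  10|7|2
C(5,9) f=2→J2  10|7|3
C(9,6) f=2→J2  10|7|4
R(8,7) f=1→J1  10|8|4
M = 3(10−1)−2·8−4 = 27−16−4 = 7

M = 7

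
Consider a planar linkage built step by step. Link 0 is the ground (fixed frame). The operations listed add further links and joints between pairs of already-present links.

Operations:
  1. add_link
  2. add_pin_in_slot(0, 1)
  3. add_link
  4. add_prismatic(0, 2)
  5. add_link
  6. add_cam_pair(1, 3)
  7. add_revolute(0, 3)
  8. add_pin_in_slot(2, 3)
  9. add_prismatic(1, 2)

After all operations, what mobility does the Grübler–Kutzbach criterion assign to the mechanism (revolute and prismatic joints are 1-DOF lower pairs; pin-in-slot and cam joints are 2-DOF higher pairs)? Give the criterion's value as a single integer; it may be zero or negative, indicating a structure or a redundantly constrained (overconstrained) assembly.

M = 0

link 0 = ground. State L|J1|J2 = 1|0|0
+link1  2|0|0
PS(0,1) f=2→J2  2|0|1
+link2  3|0|1
P(0,2) f=1→J1  3|1|1
+link3  4|1|1
C(1,3) f=2→J2  4|1|2
R(0,3) f=1→J1  4|2|2
PS(2,3) f=2→J2  4|2|3
P(1,2) f=1→J1  4|3|3
M = 3(4−1)−2·3−3 = 9−6−3 = 0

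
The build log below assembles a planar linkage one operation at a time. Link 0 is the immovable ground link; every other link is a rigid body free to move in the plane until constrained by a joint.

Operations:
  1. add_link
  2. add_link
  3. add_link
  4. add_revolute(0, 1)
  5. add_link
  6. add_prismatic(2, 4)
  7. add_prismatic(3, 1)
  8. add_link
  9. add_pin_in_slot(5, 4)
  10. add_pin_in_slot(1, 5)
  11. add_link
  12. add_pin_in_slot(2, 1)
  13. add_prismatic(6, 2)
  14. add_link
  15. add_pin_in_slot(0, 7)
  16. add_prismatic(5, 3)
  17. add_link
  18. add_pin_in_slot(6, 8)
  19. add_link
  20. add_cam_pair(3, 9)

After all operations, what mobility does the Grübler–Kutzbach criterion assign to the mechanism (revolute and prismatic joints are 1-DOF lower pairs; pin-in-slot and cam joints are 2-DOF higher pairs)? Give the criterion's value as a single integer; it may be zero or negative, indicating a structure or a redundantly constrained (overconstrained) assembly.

M = 11

[1;0;0] (link 0 is ground)
L+ [2;0;0]
L+ [3;0;0]
L+ [4;0;0]
R(0,1)∈J1 [4;1;0]
L+ [5;1;0]
P(2,4)∈J1 [5;2;0]
P(3,1)∈J1 [5;3;0]
L+ [6;3;0]
PS(5,4)∈J2 [6;3;1]
PS(1,5)∈J2 [6;3;2]
L+ [7;3;2]
PS(2,1)∈J2 [7;3;3]
P(6,2)∈J1 [7;4;3]
L+ [8;4;3]
PS(0,7)∈J2 [8;4;4]
P(5,3)∈J1 [8;5;4]
L+ [9;5;4]
PS(6,8)∈J2 [9;5;5]
L+ [10;5;5]
C(3,9)∈J2 [10;5;6]
mobility = 27 − 10 − 6 = 11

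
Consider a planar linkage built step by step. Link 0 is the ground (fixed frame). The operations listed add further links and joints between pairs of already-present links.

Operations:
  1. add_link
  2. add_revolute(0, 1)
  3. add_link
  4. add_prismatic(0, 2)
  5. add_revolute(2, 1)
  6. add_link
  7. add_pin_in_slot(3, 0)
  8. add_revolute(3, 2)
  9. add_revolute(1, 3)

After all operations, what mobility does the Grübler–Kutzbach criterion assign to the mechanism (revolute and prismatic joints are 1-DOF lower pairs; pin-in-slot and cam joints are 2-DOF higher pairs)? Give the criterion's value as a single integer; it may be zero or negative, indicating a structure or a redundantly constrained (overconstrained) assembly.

M = -2

link 0 = ground. State L|J1|J2 = 1|0|0
+link1  2|0|0
R(0,1) f=1→J1  2|1|0
+link2  3|1|0
P(0,2) f=1→J1  3|2|0
R(2,1) f=1→J1  3|3|0
+link3  4|3|0
PS(3,0) f=2→J2  4|3|1
R(3,2) f=1→J1  4|4|1
R(1,3) f=1→J1  4|5|1
M = 3(4−1)−2·5−1 = 9−10−1 = -2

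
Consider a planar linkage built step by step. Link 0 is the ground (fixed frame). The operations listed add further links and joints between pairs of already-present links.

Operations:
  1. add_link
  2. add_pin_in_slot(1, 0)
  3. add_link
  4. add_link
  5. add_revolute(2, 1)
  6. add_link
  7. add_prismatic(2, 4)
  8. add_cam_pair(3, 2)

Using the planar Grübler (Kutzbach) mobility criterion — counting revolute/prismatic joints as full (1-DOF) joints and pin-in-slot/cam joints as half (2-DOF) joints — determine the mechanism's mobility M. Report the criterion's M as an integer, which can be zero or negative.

link 0 = ground. State L|J1|J2 = 1|0|0
+link1  2|0|0
PS(1,0) f=2→J2  2|0|1
+link2  3|0|1
+link3  4|0|1
R(2,1) f=1→J1  4|1|1
+link4  5|1|1
P(2,4) f=1→J1  5|2|1
C(3,2) f=2→J2  5|2|2
M = 3(5−1)−2·2−2 = 12−4−2 = 6

M = 6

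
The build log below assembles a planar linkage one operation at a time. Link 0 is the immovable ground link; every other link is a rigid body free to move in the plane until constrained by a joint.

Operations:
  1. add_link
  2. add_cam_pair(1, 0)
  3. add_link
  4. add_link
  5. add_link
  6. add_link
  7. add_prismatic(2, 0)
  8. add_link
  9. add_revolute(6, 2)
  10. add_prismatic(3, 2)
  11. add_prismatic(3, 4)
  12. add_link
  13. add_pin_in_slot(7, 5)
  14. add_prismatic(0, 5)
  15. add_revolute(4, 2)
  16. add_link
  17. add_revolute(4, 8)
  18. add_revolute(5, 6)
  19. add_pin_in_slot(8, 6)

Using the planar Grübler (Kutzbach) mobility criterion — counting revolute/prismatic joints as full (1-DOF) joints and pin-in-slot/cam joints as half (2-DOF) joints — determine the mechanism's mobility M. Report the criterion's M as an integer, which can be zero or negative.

L=1 J1=0 J2=0
add link → L=2 J1=0 J2=0
C@1,0 dof=2 J2 → L=2 J1=0 J2=1
add link → L=3 J1=0 J2=1
add link → L=4 J1=0 J2=1
add link → L=5 J1=0 J2=1
add link → L=6 J1=0 J2=1
P@2,0 dof=1 J1 → L=6 J1=1 J2=1
add link → L=7 J1=1 J2=1
R@6,2 dof=1 J1 → L=7 J1=2 J2=1
P@3,2 dof=1 J1 → L=7 J1=3 J2=1
P@3,4 dof=1 J1 → L=7 J1=4 J2=1
add link → L=8 J1=4 J2=1
PS@7,5 dof=2 J2 → L=8 J1=4 J2=2
P@0,5 dof=1 J1 → L=8 J1=5 J2=2
R@4,2 dof=1 J1 → L=8 J1=6 J2=2
add link → L=9 J1=6 J2=2
R@4,8 dof=1 J1 → L=9 J1=7 J2=2
R@5,6 dof=1 J1 → L=9 J1=8 J2=2
PS@8,6 dof=2 J2 → L=9 J1=8 J2=3
M=3(L−1)−2J1−J2=3·8−2·8−3=5

M = 5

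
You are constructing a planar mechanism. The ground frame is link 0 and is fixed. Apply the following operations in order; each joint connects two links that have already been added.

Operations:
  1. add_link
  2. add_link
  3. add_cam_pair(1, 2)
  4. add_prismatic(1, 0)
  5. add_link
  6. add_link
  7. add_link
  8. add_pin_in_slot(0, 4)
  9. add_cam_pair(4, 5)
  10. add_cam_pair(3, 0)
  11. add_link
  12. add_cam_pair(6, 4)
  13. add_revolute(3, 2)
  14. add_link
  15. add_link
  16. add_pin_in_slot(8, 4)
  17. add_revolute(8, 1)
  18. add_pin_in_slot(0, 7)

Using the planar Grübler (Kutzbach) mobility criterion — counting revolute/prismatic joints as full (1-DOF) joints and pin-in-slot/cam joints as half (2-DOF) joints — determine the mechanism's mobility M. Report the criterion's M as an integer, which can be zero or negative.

M = 11

L=1 J1=0 J2=0
add link → L=2 J1=0 J2=0
add link → L=3 J1=0 J2=0
C@1,2 dof=2 J2 → L=3 J1=0 J2=1
P@1,0 dof=1 J1 → L=3 J1=1 J2=1
add link → L=4 J1=1 J2=1
add link → L=5 J1=1 J2=1
add link → L=6 J1=1 J2=1
PS@0,4 dof=2 J2 → L=6 J1=1 J2=2
C@4,5 dof=2 J2 → L=6 J1=1 J2=3
C@3,0 dof=2 J2 → L=6 J1=1 J2=4
add link → L=7 J1=1 J2=4
C@6,4 dof=2 J2 → L=7 J1=1 J2=5
R@3,2 dof=1 J1 → L=7 J1=2 J2=5
add link → L=8 J1=2 J2=5
add link → L=9 J1=2 J2=5
PS@8,4 dof=2 J2 → L=9 J1=2 J2=6
R@8,1 dof=1 J1 → L=9 J1=3 J2=6
PS@0,7 dof=2 J2 → L=9 J1=3 J2=7
M=3(L−1)−2J1−J2=3·8−2·3−7=11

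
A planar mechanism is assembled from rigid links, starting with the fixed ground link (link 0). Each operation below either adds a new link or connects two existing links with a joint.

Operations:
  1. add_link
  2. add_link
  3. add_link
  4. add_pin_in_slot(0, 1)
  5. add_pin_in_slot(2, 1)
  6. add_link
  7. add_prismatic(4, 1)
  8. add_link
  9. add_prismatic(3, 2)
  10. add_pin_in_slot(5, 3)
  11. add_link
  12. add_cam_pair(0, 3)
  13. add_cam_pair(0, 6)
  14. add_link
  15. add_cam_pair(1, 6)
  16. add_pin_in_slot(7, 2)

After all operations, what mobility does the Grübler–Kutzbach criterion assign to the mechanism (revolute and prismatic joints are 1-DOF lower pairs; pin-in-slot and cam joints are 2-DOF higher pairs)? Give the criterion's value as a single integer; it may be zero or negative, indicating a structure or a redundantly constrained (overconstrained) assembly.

[1;0;0] (link 0 is ground)
L+ [2;0;0]
L+ [3;0;0]
L+ [4;0;0]
PS(0,1)∈J2 [4;0;1]
PS(2,1)∈J2 [4;0;2]
L+ [5;0;2]
P(4,1)∈J1 [5;1;2]
L+ [6;1;2]
P(3,2)∈J1 [6;2;2]
PS(5,3)∈J2 [6;2;3]
L+ [7;2;3]
C(0,3)∈J2 [7;2;4]
C(0,6)∈J2 [7;2;5]
L+ [8;2;5]
C(1,6)∈J2 [8;2;6]
PS(7,2)∈J2 [8;2;7]
mobility = 21 − 4 − 7 = 10

M = 10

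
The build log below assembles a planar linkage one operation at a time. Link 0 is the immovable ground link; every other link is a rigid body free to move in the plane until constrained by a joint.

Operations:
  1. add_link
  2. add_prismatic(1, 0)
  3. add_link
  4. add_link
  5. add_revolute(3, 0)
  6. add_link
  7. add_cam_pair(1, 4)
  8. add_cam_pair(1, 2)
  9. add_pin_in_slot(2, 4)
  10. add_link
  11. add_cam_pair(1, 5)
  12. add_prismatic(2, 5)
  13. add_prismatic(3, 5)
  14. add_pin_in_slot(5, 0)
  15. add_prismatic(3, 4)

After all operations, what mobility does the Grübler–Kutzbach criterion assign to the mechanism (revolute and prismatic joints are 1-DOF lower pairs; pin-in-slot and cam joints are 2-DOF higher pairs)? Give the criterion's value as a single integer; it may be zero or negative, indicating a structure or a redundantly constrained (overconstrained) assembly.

M = 0

link 0 = ground. State L|J1|J2 = 1|0|0
+link1  2|0|0
P(1,0) f=1→J1  2|1|0
+link2  3|1|0
+link3  4|1|0
R(3,0) f=1→J1  4|2|0
+link4  5|2|0
C(1,4) f=2→J2  5|2|1
C(1,2) f=2→J2  5|2|2
PS(2,4) f=2→J2  5|2|3
+link5  6|2|3
C(1,5) f=2→J2  6|2|4
P(2,5) f=1→J1  6|3|4
P(3,5) f=1→J1  6|4|4
PS(5,0) f=2→J2  6|4|5
P(3,4) f=1→J1  6|5|5
M = 3(6−1)−2·5−5 = 15−10−5 = 0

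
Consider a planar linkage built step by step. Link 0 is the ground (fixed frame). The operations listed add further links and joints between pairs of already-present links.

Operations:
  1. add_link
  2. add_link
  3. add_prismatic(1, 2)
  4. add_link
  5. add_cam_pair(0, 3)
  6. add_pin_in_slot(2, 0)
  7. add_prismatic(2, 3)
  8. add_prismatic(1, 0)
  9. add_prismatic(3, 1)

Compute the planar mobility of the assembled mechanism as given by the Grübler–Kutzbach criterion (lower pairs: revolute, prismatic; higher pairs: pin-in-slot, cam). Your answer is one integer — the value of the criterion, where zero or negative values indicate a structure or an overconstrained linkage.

(L,J1,J2)=(1,0,0); link0 fixed
link1: (2,0,0)
link2: (3,0,0)
P 1-2 [J1]: (3,1,0)
link3: (4,1,0)
C 0-3 [J2]: (4,1,1)
PS 2-0 [J2]: (4,1,2)
P 2-3 [J1]: (4,2,2)
P 1-0 [J1]: (4,3,2)
P 3-1 [J1]: (4,4,2)
Grübler: 3·3 − 2·4 − 2 = -1

M = -1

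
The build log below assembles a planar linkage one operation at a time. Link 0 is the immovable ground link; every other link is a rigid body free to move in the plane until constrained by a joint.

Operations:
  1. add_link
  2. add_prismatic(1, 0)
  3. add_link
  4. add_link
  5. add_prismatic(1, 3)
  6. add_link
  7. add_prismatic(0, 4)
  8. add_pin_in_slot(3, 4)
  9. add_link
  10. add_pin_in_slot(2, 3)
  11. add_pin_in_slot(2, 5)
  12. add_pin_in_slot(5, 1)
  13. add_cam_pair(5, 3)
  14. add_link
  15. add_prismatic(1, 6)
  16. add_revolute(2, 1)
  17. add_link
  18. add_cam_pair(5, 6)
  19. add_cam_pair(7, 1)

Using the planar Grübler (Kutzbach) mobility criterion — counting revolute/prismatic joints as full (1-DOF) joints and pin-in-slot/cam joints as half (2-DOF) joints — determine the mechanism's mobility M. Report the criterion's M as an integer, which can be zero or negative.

M = 4

[1;0;0] (link 0 is ground)
L+ [2;0;0]
P(1,0)∈J1 [2;1;0]
L+ [3;1;0]
L+ [4;1;0]
P(1,3)∈J1 [4;2;0]
L+ [5;2;0]
P(0,4)∈J1 [5;3;0]
PS(3,4)∈J2 [5;3;1]
L+ [6;3;1]
PS(2,3)∈J2 [6;3;2]
PS(2,5)∈J2 [6;3;3]
PS(5,1)∈J2 [6;3;4]
C(5,3)∈J2 [6;3;5]
L+ [7;3;5]
P(1,6)∈J1 [7;4;5]
R(2,1)∈J1 [7;5;5]
L+ [8;5;5]
C(5,6)∈J2 [8;5;6]
C(7,1)∈J2 [8;5;7]
mobility = 21 − 10 − 7 = 4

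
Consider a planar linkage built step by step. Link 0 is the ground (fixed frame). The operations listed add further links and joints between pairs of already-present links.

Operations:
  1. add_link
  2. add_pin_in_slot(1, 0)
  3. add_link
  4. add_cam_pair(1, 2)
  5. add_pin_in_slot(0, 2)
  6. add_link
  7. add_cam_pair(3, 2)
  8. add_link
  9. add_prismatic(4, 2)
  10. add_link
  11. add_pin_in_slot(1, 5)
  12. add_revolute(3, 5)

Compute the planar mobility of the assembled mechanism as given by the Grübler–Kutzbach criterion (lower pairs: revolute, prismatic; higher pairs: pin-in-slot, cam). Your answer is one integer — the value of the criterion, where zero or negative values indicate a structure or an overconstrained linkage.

M = 6

ground; <1,0,0>
#1 <2,0,0>
PS:1↔0 J2 <2,0,1>
#2 <3,0,1>
C:1↔2 J2 <3,0,2>
PS:0↔2 J2 <3,0,3>
#3 <4,0,3>
C:3↔2 J2 <4,0,4>
#4 <5,0,4>
P:4↔2 J1 <5,1,4>
#5 <6,1,4>
PS:1↔5 J2 <6,1,5>
R:3↔5 J1 <6,2,5>
3×5 − 2×2 − 1×5 = 6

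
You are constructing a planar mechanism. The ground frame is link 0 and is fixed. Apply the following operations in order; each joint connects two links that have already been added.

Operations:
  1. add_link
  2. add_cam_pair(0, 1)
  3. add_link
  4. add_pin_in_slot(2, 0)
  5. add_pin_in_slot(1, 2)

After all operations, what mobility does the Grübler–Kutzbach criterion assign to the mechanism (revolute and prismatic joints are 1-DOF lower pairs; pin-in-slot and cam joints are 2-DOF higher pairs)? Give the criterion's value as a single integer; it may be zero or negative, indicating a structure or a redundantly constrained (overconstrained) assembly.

L=1 J1=0 J2=0
add link → L=2 J1=0 J2=0
C@0,1 dof=2 J2 → L=2 J1=0 J2=1
add link → L=3 J1=0 J2=1
PS@2,0 dof=2 J2 → L=3 J1=0 J2=2
PS@1,2 dof=2 J2 → L=3 J1=0 J2=3
M=3(L−1)−2J1−J2=3·2−2·0−3=3

M = 3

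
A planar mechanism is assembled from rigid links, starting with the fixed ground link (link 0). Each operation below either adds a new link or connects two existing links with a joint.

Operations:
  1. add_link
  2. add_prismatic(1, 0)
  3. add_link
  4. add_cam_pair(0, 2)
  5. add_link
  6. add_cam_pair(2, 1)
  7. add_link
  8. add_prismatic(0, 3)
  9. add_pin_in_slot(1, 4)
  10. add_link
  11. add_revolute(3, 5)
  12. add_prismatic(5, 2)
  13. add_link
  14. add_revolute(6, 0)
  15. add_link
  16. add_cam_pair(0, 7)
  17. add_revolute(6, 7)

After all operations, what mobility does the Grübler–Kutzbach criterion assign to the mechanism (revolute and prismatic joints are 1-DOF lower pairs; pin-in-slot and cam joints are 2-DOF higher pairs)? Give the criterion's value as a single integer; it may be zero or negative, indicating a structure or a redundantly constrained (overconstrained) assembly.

(L,J1,J2)=(1,0,0); link0 fixed
link1: (2,0,0)
P 1-0 [J1]: (2,1,0)
link2: (3,1,0)
C 0-2 [J2]: (3,1,1)
link3: (4,1,1)
C 2-1 [J2]: (4,1,2)
link4: (5,1,2)
P 0-3 [J1]: (5,2,2)
PS 1-4 [J2]: (5,2,3)
link5: (6,2,3)
R 3-5 [J1]: (6,3,3)
P 5-2 [J1]: (6,4,3)
link6: (7,4,3)
R 6-0 [J1]: (7,5,3)
link7: (8,5,3)
C 0-7 [J2]: (8,5,4)
R 6-7 [J1]: (8,6,4)
Grübler: 3·7 − 2·6 − 4 = 5

M = 5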